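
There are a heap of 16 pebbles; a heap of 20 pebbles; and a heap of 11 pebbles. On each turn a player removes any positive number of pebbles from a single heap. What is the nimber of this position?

Compute the nim-sum pairwise:
16 XOR 20 = 4
4 XOR 11 = 15

15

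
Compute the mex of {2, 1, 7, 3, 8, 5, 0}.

The values 0, 1, 2, 3 are all present; 4 is the first non-negative integer missing from the set.

4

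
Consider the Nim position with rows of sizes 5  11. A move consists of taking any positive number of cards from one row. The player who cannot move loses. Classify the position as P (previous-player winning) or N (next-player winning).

In binary:
  0101  (5)
  1011  (11)
  ----
  1110  (14)
The nim-sum is 14 ≠ 0, so this is an N-position: the player to move can win.

N-position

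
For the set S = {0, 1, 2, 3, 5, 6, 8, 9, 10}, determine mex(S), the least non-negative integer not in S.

The values 0, 1, 2, 3 are all present; 4 is the first non-negative integer missing from the set.

4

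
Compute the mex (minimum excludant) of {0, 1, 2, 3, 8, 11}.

4

The values 0, 1, 2, 3 are all present; 4 is the first non-negative integer missing from the set.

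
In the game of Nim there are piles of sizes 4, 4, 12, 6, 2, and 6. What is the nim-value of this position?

Write each in binary and XOR column by column:
  0100  (4)
  0100  (4)
  1100  (12)
  0110  (6)
  0010  (2)
  0110  (6)
  ----
  1110  (14)

14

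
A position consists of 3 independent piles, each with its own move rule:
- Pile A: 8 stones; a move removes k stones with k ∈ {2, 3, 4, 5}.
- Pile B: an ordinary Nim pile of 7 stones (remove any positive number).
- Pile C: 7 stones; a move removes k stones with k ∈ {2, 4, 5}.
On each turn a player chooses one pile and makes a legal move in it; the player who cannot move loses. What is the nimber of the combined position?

7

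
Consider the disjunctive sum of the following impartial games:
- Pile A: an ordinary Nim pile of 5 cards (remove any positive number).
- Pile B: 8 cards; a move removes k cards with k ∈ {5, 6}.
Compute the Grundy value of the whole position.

Pile A is a plain Nim pile of size 5, so its Grundy value is 5.
Build the Grundy sequence for pile B with g(k) = mex{g(k−s) : s ∈ {5, 6}, s ≤ k}:
g(0) = mex{} = 0
g(1) = mex{} = 0
g(2) = mex{} = 0
g(3) = mex{} = 0
g(4) = mex{} = 0
g(5) = mex{0} = 1
g(6) = mex{0} = 1
g(7) = mex{0} = 1
g(8) = mex{0} = 1
So g(8) = 1.
By the Sprague-Grundy theorem, the Grundy value of a sum of independent games is the XOR of the component values.
Combined value = 5 XOR 1 = 4.

4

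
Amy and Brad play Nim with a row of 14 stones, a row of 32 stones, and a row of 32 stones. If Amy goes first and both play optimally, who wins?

Amy wins

Compute the nim-sum pairwise:
14 ^ 32 = 46
46 ^ 32 = 14
The nim-sum is 14 ≠ 0, so this is an N-position: the player to move can win; Amy has a winning move.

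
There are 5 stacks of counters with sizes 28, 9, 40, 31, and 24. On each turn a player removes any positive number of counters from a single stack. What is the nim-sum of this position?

58

Nim-sum: 28 ⊕ 9 ⊕ 40 ⊕ 31 ⊕ 24 = 58.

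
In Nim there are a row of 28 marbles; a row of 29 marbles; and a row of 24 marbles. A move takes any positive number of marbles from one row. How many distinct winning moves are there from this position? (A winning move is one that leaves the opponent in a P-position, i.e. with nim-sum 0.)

3

Compute the nim-sum pairwise:
28 ⊕ 29 = 1
1 ⊕ 24 = 25
The overall nim-sum is X = 25. A row of size p has a winning move iff p XOR X < p (reduce it to p XOR X).
  28: 28 XOR 25 = 5 < 28 — winning move (to 5).
  29: 29 XOR 25 = 4 < 29 — winning move (to 4).
  24: 24 XOR 25 = 1 < 24 — winning move (to 1).
That gives 3 winning moves.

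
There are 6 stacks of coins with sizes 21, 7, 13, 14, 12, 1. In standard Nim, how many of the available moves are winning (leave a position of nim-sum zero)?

1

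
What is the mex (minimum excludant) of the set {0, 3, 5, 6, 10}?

0 is in the set but 1 is not, so the mex is 1.

1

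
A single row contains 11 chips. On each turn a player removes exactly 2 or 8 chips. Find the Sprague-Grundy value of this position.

Build the Grundy sequence with g(k) = mex{g(k−s) : s ∈ {2, 8}, s ≤ k}:
k:     0  1  2  3  4  5  6  7  8  9 10 11
g(k):  0  0  1  1  0  0  1  1  2  2  0  0
So g(11) = 0.

0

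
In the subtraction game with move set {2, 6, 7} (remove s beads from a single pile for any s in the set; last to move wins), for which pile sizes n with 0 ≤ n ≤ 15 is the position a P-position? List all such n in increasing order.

Build the Grundy sequence with g(k) = mex{g(k−s) : s ∈ {2, 6, 7}, s ≤ k}:
k:     0  1  2  3  4  5  6  7  8  9 10 11 12 13 14 15
g(k):  0  0  1  1  0  0  1  1  2  0  3  1  2  0  0  1
The P-positions (g = 0) in 0..15 are 0, 1, 4, 5, 9, 13, 14.

0, 1, 4, 5, 9, 13, 14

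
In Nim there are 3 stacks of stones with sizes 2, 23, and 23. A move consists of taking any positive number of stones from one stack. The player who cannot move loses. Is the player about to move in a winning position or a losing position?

Winning position

Nim-sum: 2 ⊕ 23 ⊕ 23 = 2.
The nim-sum is 2 ≠ 0, so this is an N-position: the player to move can win.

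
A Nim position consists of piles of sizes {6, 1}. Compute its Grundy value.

7

Compute the nim-sum pairwise:
6 XOR 1 = 7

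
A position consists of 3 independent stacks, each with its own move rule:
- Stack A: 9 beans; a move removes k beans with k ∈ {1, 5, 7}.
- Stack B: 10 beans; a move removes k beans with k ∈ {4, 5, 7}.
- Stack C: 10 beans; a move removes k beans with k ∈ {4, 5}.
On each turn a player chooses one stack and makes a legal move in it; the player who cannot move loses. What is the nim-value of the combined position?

3

Grundy values for stack A (subtraction set {1, 5, 7}):
g(0) = mex{} = 0
g(1) = mex{0} = 1
g(2) = mex{1} = 0
g(3) = mex{0} = 1
g(4) = mex{1} = 0
g(5) = mex{0} = 1
g(6) = mex{1} = 0
g(7) = mex{0} = 1
g(8) = mex{1} = 0
g(9) = mex{0} = 1
So g(9) = 1.
For stack B, compute g(0), g(1), … with moves {4, 5, 7}:
k:     0  1  2  3  4  5  6  7  8  9 10
g(k):  0  0  0  0  1  1  1  1  2  2  2
So g(10) = 2.
Build the Grundy sequence for stack C with g(k) = mex{g(k−s) : s ∈ {4, 5}, s ≤ k}:
k:     0  1  2  3  4  5  6  7  8  9 10
g(k):  0  0  0  0  1  1  1  1  2  0  0
So g(10) = 0.
The value of a disjunctive sum is the nim-sum of the parts.
Combined value = 1 XOR 2 XOR 0 = 3.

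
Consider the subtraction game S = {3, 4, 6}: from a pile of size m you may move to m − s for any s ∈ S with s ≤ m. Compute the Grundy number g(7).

2

Build the Grundy sequence with g(k) = mex{g(k−s) : s ∈ {3, 4, 6}, s ≤ k}:
g(0) = mex{} = 0
g(1) = mex{} = 0
g(2) = mex{} = 0
g(3) = mex{0} = 1
g(4) = mex{0} = 1
g(5) = mex{0} = 1
g(6) = mex{0,1} = 2
g(7) = mex{0,1} = 2
So g(7) = 2.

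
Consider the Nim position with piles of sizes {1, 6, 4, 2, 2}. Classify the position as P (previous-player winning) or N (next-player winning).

Compute the nim-sum pairwise:
1 ^ 6 = 7
7 ^ 4 = 3
3 ^ 2 = 1
1 ^ 2 = 3
The nim-sum is 3 ≠ 0, so this is an N-position: the player to move can win.

N-position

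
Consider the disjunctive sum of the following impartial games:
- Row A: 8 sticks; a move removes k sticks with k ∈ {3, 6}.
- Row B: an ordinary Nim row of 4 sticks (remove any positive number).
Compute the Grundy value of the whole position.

Build the Grundy sequence for row A with g(k) = mex{g(k−s) : s ∈ {3, 6}, s ≤ k}:
g(0) = mex{} = 0
g(1) = mex{} = 0
g(2) = mex{} = 0
g(3) = mex{0} = 1
g(4) = mex{0} = 1
g(5) = mex{0} = 1
g(6) = mex{0,1} = 2
g(7) = mex{0,1} = 2
g(8) = mex{0,1} = 2
So g(8) = 2.
Row B is a plain Nim row of size 4, so its Grundy value is 4.
The value of a disjunctive sum is the nim-sum of the parts.
Combined value = 2 ⊕ 4 = 6.

6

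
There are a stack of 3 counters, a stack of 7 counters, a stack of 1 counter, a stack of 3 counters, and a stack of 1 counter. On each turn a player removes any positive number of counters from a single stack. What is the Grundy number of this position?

Compute the nim-sum pairwise:
3 XOR 7 = 4
4 XOR 1 = 5
5 XOR 3 = 6
6 XOR 1 = 7

7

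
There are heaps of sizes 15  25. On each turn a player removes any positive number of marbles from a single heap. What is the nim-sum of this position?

In binary:
  01111  (15)
  11001  (25)
  -----
  10110  (22)

22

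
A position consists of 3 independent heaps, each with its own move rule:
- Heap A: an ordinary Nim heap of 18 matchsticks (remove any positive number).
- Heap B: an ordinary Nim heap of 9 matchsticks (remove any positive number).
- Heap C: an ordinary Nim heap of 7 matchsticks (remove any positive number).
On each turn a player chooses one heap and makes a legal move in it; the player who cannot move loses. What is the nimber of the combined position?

28

Heap A is a plain Nim heap of size 18, so its Grundy value is 18.
Heap B is a plain Nim heap of size 9, so its Grundy value is 9.
Heap C is a plain Nim heap of size 7, so its Grundy value is 7.
By the Sprague-Grundy theorem, the Grundy value of a sum of independent games is the XOR of the component values.
Combined value = 18 ⊕ 9 ⊕ 7 = 28.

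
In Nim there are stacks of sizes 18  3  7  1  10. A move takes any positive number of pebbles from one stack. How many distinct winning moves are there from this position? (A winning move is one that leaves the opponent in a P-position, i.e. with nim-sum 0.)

1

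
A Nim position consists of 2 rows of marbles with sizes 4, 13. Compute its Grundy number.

Nim-sum: 4 ⊕ 13 = 9.

9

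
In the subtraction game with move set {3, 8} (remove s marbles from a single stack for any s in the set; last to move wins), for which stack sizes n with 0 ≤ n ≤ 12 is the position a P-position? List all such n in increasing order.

Compute g(0), g(1), … for moves {3, 8}:
g(0) = mex{} = 0
g(1) = mex{} = 0
g(2) = mex{} = 0
g(3) = mex{0} = 1
g(4) = mex{0} = 1
g(5) = mex{0} = 1
g(6) = mex{1} = 0
g(7) = mex{1} = 0
g(8) = mex{0,1} = 2
g(9) = mex{0} = 1
g(10) = mex{0} = 1
g(11) = mex{1,2} = 0
g(12) = mex{1} = 0
The P-positions (g = 0) in 0..12 are 0, 1, 2, 6, 7, 11, 12.

0, 1, 2, 6, 7, 11, 12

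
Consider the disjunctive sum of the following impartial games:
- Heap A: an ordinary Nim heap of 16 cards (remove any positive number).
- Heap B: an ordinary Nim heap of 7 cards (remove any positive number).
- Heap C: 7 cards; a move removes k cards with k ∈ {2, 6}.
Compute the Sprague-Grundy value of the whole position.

22

Heap A is a plain Nim heap of size 16, so its Grundy value is 16.
Heap B is a plain Nim heap of size 7, so its Grundy value is 7.
Build the Grundy sequence for heap C with g(k) = mex{g(k−s) : s ∈ {2, 6}, s ≤ k}:
g(0) = mex{} = 0
g(1) = mex{} = 0
g(2) = mex{0} = 1
g(3) = mex{0} = 1
g(4) = mex{1} = 0
g(5) = mex{1} = 0
g(6) = mex{0} = 1
g(7) = mex{0} = 1
So g(7) = 1.
By the Sprague-Grundy theorem, the Grundy value of a sum of independent games is the XOR of the component values.
Combined value = 16 ⊕ 7 ⊕ 1 = 22.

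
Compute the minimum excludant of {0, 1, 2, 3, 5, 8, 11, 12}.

The values 0, 1, 2, 3 are all present; 4 is the first non-negative integer missing from the set.

4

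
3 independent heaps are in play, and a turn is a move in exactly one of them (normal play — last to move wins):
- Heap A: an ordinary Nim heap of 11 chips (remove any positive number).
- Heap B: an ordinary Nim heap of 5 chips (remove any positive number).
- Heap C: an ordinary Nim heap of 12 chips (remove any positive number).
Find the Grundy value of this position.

Heap A is a plain Nim heap of size 11, so its Grundy value is 11.
Heap B is a plain Nim heap of size 5, so its Grundy value is 5.
Heap C is a plain Nim heap of size 12, so its Grundy value is 12.
By the Sprague-Grundy theorem, the Grundy value of a sum of independent games is the XOR of the component values.
Combined value = 11 ⊕ 5 ⊕ 12 = 2.

2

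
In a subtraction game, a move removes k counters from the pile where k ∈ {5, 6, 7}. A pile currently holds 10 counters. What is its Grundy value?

2

Compute g(0), g(1), … for moves {5, 6, 7}:
g(0) = mex{} = 0
g(1) = mex{} = 0
g(2) = mex{} = 0
g(3) = mex{} = 0
g(4) = mex{} = 0
g(5) = mex{0} = 1
g(6) = mex{0} = 1
g(7) = mex{0} = 1
g(8) = mex{0} = 1
g(9) = mex{0} = 1
g(10) = mex{0,1} = 2
So g(10) = 2.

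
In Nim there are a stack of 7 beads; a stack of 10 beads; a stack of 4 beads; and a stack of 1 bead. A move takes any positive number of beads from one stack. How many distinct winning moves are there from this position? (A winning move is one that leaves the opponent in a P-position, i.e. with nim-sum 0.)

Write each in binary and XOR column by column:
  0111  (7)
  1010  (10)
  0100  (4)
  0001  (1)
  ----
  1000  (8)
The overall nim-sum is X = 8. A stack of size p has a winning move iff p XOR X < p (reduce it to p XOR X).
  7: 7 XOR 8 = 15 ≥ 7 — no move.
  10: 10 XOR 8 = 2 < 10 — winning move (to 2).
  4: 4 XOR 8 = 12 ≥ 4 — no move.
  1: 1 XOR 8 = 9 ≥ 1 — no move.
That gives 1 winning move.

1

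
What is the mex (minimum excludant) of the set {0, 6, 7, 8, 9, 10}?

1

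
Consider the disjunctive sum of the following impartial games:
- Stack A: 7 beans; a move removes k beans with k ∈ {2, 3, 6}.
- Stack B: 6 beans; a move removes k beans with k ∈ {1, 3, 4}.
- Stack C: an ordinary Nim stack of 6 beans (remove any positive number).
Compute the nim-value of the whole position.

5

Build the Grundy sequence for stack A with g(k) = mex{g(k−s) : s ∈ {2, 3, 6}, s ≤ k}:
k:     0  1  2  3  4  5  6  7
g(k):  0  0  1  1  2  0  3  1
So g(7) = 1.
For stack B, compute g(0), g(1), … with moves {1, 3, 4}:
g(0) = mex{} = 0
g(1) = mex{0} = 1
g(2) = mex{1} = 0
g(3) = mex{0} = 1
g(4) = mex{0,1} = 2
g(5) = mex{0,1,2} = 3
g(6) = mex{0,1,3} = 2
So g(6) = 2.
Stack C is a plain Nim stack of size 6, so its Grundy value is 6.
By the Sprague-Grundy theorem, the Grundy value of a sum of independent games is the XOR of the component values.
Combined value = 1 ⊕ 2 ⊕ 6 = 5.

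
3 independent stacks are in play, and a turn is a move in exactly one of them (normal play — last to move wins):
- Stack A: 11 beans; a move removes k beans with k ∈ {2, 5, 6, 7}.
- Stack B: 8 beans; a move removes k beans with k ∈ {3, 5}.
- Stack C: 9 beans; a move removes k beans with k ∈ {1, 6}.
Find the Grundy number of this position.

3

Build the Grundy sequence for stack A with g(k) = mex{g(k−s) : s ∈ {2, 5, 6, 7}, s ≤ k}:
k:     0  1  2  3  4  5  6  7  8  9 10 11
g(k):  0  0  1  1  0  2  1  3  2  2  3  3
So g(11) = 3.
Grundy values for stack B (subtraction set {3, 5}):
k:     0  1  2  3  4  5  6  7  8
g(k):  0  0  0  1  1  1  2  2  0
So g(8) = 0.
Build the Grundy sequence for stack C with g(k) = mex{g(k−s) : s ∈ {1, 6}, s ≤ k}:
k:     0  1  2  3  4  5  6  7  8  9
g(k):  0  1  0  1  0  1  2  0  1  0
So g(9) = 0.
The value of a disjunctive sum is the nim-sum of the parts.
Combined value = 3 ⊕ 0 ⊕ 0 = 3.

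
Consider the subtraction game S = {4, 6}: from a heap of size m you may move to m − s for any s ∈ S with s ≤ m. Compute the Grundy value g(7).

1

Compute g(0), g(1), … for moves {4, 6}:
k:     0  1  2  3  4  5  6  7
g(k):  0  0  0  0  1  1  1  1
So g(7) = 1.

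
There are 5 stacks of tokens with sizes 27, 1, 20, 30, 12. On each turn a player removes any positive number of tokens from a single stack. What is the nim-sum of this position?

28

Nim-sum: 27 ^ 1 ^ 20 ^ 30 ^ 12 = 28.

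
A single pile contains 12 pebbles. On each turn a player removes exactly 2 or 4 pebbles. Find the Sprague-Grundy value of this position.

0

Grundy values for subtraction set {2, 4}:
k:     0  1  2  3  4  5  6  7  8  9 10 11 12
g(k):  0  0  1  1  2  2  0  0  1  1  2  2  0
So g(12) = 0.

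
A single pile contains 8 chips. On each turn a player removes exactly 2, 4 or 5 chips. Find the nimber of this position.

0

Build the Grundy sequence with g(k) = mex{g(k−s) : s ∈ {2, 4, 5}, s ≤ k}:
g(0) = mex{} = 0
g(1) = mex{} = 0
g(2) = mex{0} = 1
g(3) = mex{0} = 1
g(4) = mex{0,1} = 2
g(5) = mex{0,1} = 2
g(6) = mex{0,1,2} = 3
g(7) = mex{1,2} = 0
g(8) = mex{1,2,3} = 0
So g(8) = 0.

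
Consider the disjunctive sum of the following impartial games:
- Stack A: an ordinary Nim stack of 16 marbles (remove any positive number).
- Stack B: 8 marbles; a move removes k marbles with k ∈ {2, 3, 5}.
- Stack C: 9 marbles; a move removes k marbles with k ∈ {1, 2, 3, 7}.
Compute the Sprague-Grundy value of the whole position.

17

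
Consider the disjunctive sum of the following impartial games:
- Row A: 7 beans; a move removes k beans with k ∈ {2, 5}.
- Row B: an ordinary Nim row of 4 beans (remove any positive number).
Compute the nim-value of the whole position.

4

Build the Grundy sequence for row A with g(k) = mex{g(k−s) : s ∈ {2, 5}, s ≤ k}:
g(0) = mex{} = 0
g(1) = mex{} = 0
g(2) = mex{0} = 1
g(3) = mex{0} = 1
g(4) = mex{1} = 0
g(5) = mex{0,1} = 2
g(6) = mex{0} = 1
g(7) = mex{1,2} = 0
So g(7) = 0.
Row B is a plain Nim row of size 4, so its Grundy value is 4.
The value of a disjunctive sum is the nim-sum of the parts.
Combined value = 0 ⊕ 4 = 4.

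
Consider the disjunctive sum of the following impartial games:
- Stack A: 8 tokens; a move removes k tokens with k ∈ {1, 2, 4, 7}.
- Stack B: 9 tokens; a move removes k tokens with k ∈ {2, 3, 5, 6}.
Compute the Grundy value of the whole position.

2

Grundy values for stack A (subtraction set {1, 2, 4, 7}):
k:     0  1  2  3  4  5  6  7  8
g(k):  0  1  2  0  1  2  0  1  2
So g(8) = 2.
For stack B, compute g(0), g(1), … with moves {2, 3, 5, 6}:
g(0) = mex{} = 0
g(1) = mex{} = 0
g(2) = mex{0} = 1
g(3) = mex{0} = 1
g(4) = mex{0,1} = 2
g(5) = mex{0,1} = 2
g(6) = mex{0,1,2} = 3
g(7) = mex{0,1,2} = 3
g(8) = mex{1,2,3} = 0
g(9) = mex{1,2,3} = 0
So g(9) = 0.
The value of a disjunctive sum is the nim-sum of the parts.
Combined value = 2 XOR 0 = 2.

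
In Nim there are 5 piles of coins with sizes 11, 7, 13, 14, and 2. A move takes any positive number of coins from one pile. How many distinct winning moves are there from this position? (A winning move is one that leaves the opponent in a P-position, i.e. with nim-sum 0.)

3

Write each in binary and XOR column by column:
  1011  (11)
  0111  (7)
  1101  (13)
  1110  (14)
  0010  (2)
  ----
  1101  (13)
The overall nim-sum is X = 13. A pile of size p has a winning move iff p XOR X < p (reduce it to p XOR X).
  11: 11 XOR 13 = 6 < 11 — winning move (to 6).
  7: 7 XOR 13 = 10 ≥ 7 — no move.
  13: 13 XOR 13 = 0 < 13 — winning move (to 0).
  14: 14 XOR 13 = 3 < 14 — winning move (to 3).
  2: 2 XOR 13 = 15 ≥ 2 — no move.
That gives 3 winning moves.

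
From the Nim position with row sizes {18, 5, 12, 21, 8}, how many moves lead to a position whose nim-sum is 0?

3

Compute the nim-sum pairwise:
18 XOR 5 = 23
23 XOR 12 = 27
27 XOR 21 = 14
14 XOR 8 = 6
The overall nim-sum is X = 6. A row of size p has a winning move iff p XOR X < p (reduce it to p XOR X).
  18: 18 XOR 6 = 20 ≥ 18 — no move.
  5: 5 XOR 6 = 3 < 5 — winning move (to 3).
  12: 12 XOR 6 = 10 < 12 — winning move (to 10).
  21: 21 XOR 6 = 19 < 21 — winning move (to 19).
  8: 8 XOR 6 = 14 ≥ 8 — no move.
That gives 3 winning moves.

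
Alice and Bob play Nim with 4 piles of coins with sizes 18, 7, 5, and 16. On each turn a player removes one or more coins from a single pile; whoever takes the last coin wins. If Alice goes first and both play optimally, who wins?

Compute the nim-sum pairwise:
18 ⊕ 7 = 21
21 ⊕ 5 = 16
16 ⊕ 16 = 0
The nim-sum is 0, so this is a P-position: the player to move is in a losing position under optimal play; Alice is about to move from it and so loses — Bob wins.

Bob wins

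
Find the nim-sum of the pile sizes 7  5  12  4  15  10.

15

Bitwise XOR of the heap sizes:
  0111  (7)
  0101  (5)
  1100  (12)
  0100  (4)
  1111  (15)
  1010  (10)
  ----
  1111  (15)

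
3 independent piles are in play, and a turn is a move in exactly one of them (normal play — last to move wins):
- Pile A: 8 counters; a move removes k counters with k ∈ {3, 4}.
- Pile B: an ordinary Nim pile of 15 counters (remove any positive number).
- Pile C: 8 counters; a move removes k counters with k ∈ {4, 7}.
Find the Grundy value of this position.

13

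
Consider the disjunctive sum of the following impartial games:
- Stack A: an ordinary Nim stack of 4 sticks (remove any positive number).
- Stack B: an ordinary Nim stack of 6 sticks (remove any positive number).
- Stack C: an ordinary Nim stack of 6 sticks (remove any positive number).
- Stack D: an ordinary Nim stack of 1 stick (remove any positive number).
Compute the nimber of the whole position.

5

Stack A is a plain Nim stack of size 4, so its Grundy value is 4.
Stack B is a plain Nim stack of size 6, so its Grundy value is 6.
Stack C is a plain Nim stack of size 6, so its Grundy value is 6.
Stack D is a plain Nim stack of size 1, so its Grundy value is 1.
By the Sprague-Grundy theorem, the Grundy value of a sum of independent games is the XOR of the component values.
Combined value = 4 ⊕ 6 ⊕ 6 ⊕ 1 = 5.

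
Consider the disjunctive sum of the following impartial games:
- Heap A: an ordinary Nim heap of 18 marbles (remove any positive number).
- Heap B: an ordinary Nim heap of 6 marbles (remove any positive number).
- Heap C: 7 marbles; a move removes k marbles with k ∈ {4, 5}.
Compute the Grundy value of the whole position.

Heap A is a plain Nim heap of size 18, so its Grundy value is 18.
Heap B is a plain Nim heap of size 6, so its Grundy value is 6.
For heap C, compute g(0), g(1), … with moves {4, 5}:
g(0) = mex{} = 0
g(1) = mex{} = 0
g(2) = mex{} = 0
g(3) = mex{} = 0
g(4) = mex{0} = 1
g(5) = mex{0} = 1
g(6) = mex{0} = 1
g(7) = mex{0} = 1
So g(7) = 1.
By the Sprague-Grundy theorem, the Grundy value of a sum of independent games is the XOR of the component values.
Combined value = 18 XOR 6 XOR 1 = 21.

21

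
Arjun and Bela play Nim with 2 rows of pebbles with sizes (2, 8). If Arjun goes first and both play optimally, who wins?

In binary:
  0010  (2)
  1000  (8)
  ----
  1010  (10)
The nim-sum is 10 ≠ 0, so this is an N-position: the player to move can win; Arjun has a winning move.

Arjun wins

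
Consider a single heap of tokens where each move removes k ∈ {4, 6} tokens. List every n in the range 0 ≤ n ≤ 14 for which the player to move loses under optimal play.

0, 1, 2, 3, 10, 11, 12, 13

Compute g(0), g(1), … for moves {4, 6}:
g(0) = mex{} = 0
g(1) = mex{} = 0
g(2) = mex{} = 0
g(3) = mex{} = 0
g(4) = mex{0} = 1
g(5) = mex{0} = 1
g(6) = mex{0} = 1
g(7) = mex{0} = 1
g(8) = mex{0,1} = 2
g(9) = mex{0,1} = 2
g(10) = mex{1} = 0
g(11) = mex{1} = 0
g(12) = mex{1,2} = 0
g(13) = mex{1,2} = 0
g(14) = mex{0,2} = 1
The P-positions (g = 0) in 0..14 are 0, 1, 2, 3, 10, 11, 12, 13.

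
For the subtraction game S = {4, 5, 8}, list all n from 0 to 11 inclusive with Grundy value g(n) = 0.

0, 1, 2, 3

Compute g(0), g(1), … for moves {4, 5, 8}:
g(0) = mex{} = 0
g(1) = mex{} = 0
g(2) = mex{} = 0
g(3) = mex{} = 0
g(4) = mex{0} = 1
g(5) = mex{0} = 1
g(6) = mex{0} = 1
g(7) = mex{0} = 1
g(8) = mex{0,1} = 2
g(9) = mex{0,1} = 2
g(10) = mex{0,1} = 2
g(11) = mex{0,1} = 2
The P-positions (g = 0) in 0..11 are 0, 1, 2, 3.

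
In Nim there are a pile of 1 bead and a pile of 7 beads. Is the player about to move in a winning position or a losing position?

Nim-sum: 1 ⊕ 7 = 6.
The nim-sum is 6 ≠ 0, so this is an N-position: the player to move can win.

Winning position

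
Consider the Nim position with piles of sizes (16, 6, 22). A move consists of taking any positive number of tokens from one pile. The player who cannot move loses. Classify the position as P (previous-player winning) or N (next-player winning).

Write each in binary and XOR column by column:
  10000  (16)
  00110  (6)
  10110  (22)
  -----
  00000  (0)
The nim-sum is 0, so this is a P-position: the player to move is in a losing position under optimal play.

P-position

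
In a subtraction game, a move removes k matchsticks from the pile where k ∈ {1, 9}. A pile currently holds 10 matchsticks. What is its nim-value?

Compute g(0), g(1), … for moves {1, 9}:
g(0) = mex{} = 0
g(1) = mex{0} = 1
g(2) = mex{1} = 0
g(3) = mex{0} = 1
g(4) = mex{1} = 0
g(5) = mex{0} = 1
g(6) = mex{1} = 0
g(7) = mex{0} = 1
g(8) = mex{1} = 0
g(9) = mex{0} = 1
g(10) = mex{1} = 0
So g(10) = 0.

0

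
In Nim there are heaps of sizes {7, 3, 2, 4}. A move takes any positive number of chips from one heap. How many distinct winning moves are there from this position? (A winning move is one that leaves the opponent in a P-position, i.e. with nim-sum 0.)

3

In binary:
  111  (7)
  011  (3)
  010  (2)
  100  (4)
  ---
  010  (2)
The overall nim-sum is X = 2. A heap of size p has a winning move iff p XOR X < p (reduce it to p XOR X).
  7: 7 XOR 2 = 5 < 7 — winning move (to 5).
  3: 3 XOR 2 = 1 < 3 — winning move (to 1).
  2: 2 XOR 2 = 0 < 2 — winning move (to 0).
  4: 4 XOR 2 = 6 ≥ 4 — no move.
That gives 3 winning moves.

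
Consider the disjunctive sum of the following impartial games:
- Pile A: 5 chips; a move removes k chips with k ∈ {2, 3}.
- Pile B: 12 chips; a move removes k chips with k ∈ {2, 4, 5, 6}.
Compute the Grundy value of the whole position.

Grundy values for pile A (subtraction set {2, 3}):
k:     0  1  2  3  4  5
g(k):  0  0  1  1  2  0
So g(5) = 0.
Grundy values for pile B (subtraction set {2, 4, 5, 6}):
g(0) = mex{} = 0
g(1) = mex{} = 0
g(2) = mex{0} = 1
g(3) = mex{0} = 1
g(4) = mex{0,1} = 2
g(5) = mex{0,1} = 2
g(6) = mex{0,1,2} = 3
g(7) = mex{0,1,2} = 3
g(8) = mex{1,2,3} = 0
g(9) = mex{1,2,3} = 0
g(10) = mex{0,2,3} = 1
g(11) = mex{0,2,3} = 1
g(12) = mex{0,1,3} = 2
So g(12) = 2.
By the Sprague-Grundy theorem, the Grundy value of a sum of independent games is the XOR of the component values.
Combined value = 0 XOR 2 = 2.

2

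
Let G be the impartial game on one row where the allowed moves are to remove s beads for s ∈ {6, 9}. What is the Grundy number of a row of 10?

1

Compute g(0), g(1), … for moves {6, 9}:
k:     0  1  2  3  4  5  6  7  8  9 10
g(k):  0  0  0  0  0  0  1  1  1  1  1
So g(10) = 1.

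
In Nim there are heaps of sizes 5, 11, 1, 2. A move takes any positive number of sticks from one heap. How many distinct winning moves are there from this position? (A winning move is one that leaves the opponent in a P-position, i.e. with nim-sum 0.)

Nim-sum: 5 ⊕ 11 ⊕ 1 ⊕ 2 = 13.
The overall nim-sum is X = 13. A heap of size p has a winning move iff p XOR X < p (reduce it to p XOR X).
  5: 5 XOR 13 = 8 ≥ 5 — no move.
  11: 11 XOR 13 = 6 < 11 — winning move (to 6).
  1: 1 XOR 13 = 12 ≥ 1 — no move.
  2: 2 XOR 13 = 15 ≥ 2 — no move.
That gives 1 winning move.

1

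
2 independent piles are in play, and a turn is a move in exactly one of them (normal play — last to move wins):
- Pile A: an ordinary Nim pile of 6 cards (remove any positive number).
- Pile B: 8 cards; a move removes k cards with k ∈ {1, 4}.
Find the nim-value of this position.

Pile A is a plain Nim pile of size 6, so its Grundy value is 6.
For pile B, compute g(0), g(1), … with moves {1, 4}:
k:     0  1  2  3  4  5  6  7  8
g(k):  0  1  0  1  2  0  1  0  1
So g(8) = 1.
By the Sprague-Grundy theorem, the Grundy value of a sum of independent games is the XOR of the component values.
Combined value = 6 ⊕ 1 = 7.

7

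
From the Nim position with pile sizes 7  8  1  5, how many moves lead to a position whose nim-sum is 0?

1

Nim-sum: 7 XOR 8 XOR 1 XOR 5 = 11.
The overall nim-sum is X = 11. A pile of size p has a winning move iff p XOR X < p (reduce it to p XOR X).
  7: 7 XOR 11 = 12 ≥ 7 — no move.
  8: 8 XOR 11 = 3 < 8 — winning move (to 3).
  1: 1 XOR 11 = 10 ≥ 1 — no move.
  5: 5 XOR 11 = 14 ≥ 5 — no move.
That gives 1 winning move.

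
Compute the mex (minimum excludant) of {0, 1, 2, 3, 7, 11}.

4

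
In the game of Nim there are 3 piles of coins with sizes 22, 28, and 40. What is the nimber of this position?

34

Bitwise XOR of the heap sizes:
  010110  (22)
  011100  (28)
  101000  (40)
  ------
  100010  (34)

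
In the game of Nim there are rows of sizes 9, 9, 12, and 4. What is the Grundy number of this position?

Write each in binary and XOR column by column:
  1001  (9)
  1001  (9)
  1100  (12)
  0100  (4)
  ----
  1000  (8)

8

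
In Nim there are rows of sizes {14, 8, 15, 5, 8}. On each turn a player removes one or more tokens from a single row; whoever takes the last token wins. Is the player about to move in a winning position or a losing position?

Winning position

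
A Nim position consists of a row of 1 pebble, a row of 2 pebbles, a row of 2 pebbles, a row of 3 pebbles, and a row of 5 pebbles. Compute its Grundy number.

7

Nim-sum: 1 XOR 2 XOR 2 XOR 3 XOR 5 = 7.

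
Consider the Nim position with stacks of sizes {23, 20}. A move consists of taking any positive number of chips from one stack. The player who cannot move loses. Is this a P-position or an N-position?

Bitwise XOR of the heap sizes:
  10111  (23)
  10100  (20)
  -----
  00011  (3)
The nim-sum is 3 ≠ 0, so this is an N-position: the player to move can win.

N-position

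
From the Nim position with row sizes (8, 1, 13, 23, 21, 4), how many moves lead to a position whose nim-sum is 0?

Write each in binary and XOR column by column:
  01000  (8)
  00001  (1)
  01101  (13)
  10111  (23)
  10101  (21)
  00100  (4)
  -----
  00010  (2)
The overall nim-sum is X = 2. A row of size p has a winning move iff p XOR X < p (reduce it to p XOR X).
  8: 8 XOR 2 = 10 ≥ 8 — no move.
  1: 1 XOR 2 = 3 ≥ 1 — no move.
  13: 13 XOR 2 = 15 ≥ 13 — no move.
  23: 23 XOR 2 = 21 < 23 — winning move (to 21).
  21: 21 XOR 2 = 23 ≥ 21 — no move.
  4: 4 XOR 2 = 6 ≥ 4 — no move.
That gives 1 winning move.

1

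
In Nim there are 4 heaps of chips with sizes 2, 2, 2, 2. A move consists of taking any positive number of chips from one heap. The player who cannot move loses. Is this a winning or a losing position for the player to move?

Nim-sum: 2 ^ 2 ^ 2 ^ 2 = 0.
The nim-sum is 0, so this is a P-position: the player to move is in a losing position under optimal play.

Losing position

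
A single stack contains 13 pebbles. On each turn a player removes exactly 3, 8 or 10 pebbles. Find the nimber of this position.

0

Build the Grundy sequence with g(k) = mex{g(k−s) : s ∈ {3, 8, 10}, s ≤ k}:
g(0) = mex{} = 0
g(1) = mex{} = 0
g(2) = mex{} = 0
g(3) = mex{0} = 1
g(4) = mex{0} = 1
g(5) = mex{0} = 1
g(6) = mex{1} = 0
g(7) = mex{1} = 0
g(8) = mex{0,1} = 2
g(9) = mex{0} = 1
g(10) = mex{0} = 1
g(11) = mex{0,1,2} = 3
g(12) = mex{0,1} = 2
g(13) = mex{1} = 0
So g(13) = 0.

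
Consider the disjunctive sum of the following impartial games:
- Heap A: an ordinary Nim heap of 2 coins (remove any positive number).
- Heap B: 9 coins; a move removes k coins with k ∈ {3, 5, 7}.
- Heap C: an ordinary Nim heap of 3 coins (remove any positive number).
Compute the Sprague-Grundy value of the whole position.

2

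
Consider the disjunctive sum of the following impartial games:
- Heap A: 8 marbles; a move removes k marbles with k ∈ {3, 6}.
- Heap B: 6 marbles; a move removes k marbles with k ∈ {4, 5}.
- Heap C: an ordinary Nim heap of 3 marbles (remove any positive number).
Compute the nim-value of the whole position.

For heap A, compute g(0), g(1), … with moves {3, 6}:
g(0) = mex{} = 0
g(1) = mex{} = 0
g(2) = mex{} = 0
g(3) = mex{0} = 1
g(4) = mex{0} = 1
g(5) = mex{0} = 1
g(6) = mex{0,1} = 2
g(7) = mex{0,1} = 2
g(8) = mex{0,1} = 2
So g(8) = 2.
Grundy values for heap B (subtraction set {4, 5}):
k:     0  1  2  3  4  5  6
g(k):  0  0  0  0  1  1  1
So g(6) = 1.
Heap C is a plain Nim heap of size 3, so its Grundy value is 3.
By the Sprague-Grundy theorem, the Grundy value of a sum of independent games is the XOR of the component values.
Combined value = 2 XOR 1 XOR 3 = 0.

0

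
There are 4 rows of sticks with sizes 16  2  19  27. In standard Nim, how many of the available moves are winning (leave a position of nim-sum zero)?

3

Nim-sum: 16 ^ 2 ^ 19 ^ 27 = 26.
The overall nim-sum is X = 26. A row of size p has a winning move iff p XOR X < p (reduce it to p XOR X).
  16: 16 XOR 26 = 10 < 16 — winning move (to 10).
  2: 2 XOR 26 = 24 ≥ 2 — no move.
  19: 19 XOR 26 = 9 < 19 — winning move (to 9).
  27: 27 XOR 26 = 1 < 27 — winning move (to 1).
That gives 3 winning moves.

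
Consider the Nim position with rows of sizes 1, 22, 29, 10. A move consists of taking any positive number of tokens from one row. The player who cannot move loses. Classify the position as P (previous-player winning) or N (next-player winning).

Compute the nim-sum pairwise:
1 ⊕ 22 = 23
23 ⊕ 29 = 10
10 ⊕ 10 = 0
The nim-sum is 0, so this is a P-position: the player to move is in a losing position under optimal play.

P-position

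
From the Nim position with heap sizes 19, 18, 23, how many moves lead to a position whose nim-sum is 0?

Nim-sum: 19 ^ 18 ^ 23 = 22.
The overall nim-sum is X = 22. A heap of size p has a winning move iff p XOR X < p (reduce it to p XOR X).
  19: 19 XOR 22 = 5 < 19 — winning move (to 5).
  18: 18 XOR 22 = 4 < 18 — winning move (to 4).
  23: 23 XOR 22 = 1 < 23 — winning move (to 1).
That gives 3 winning moves.

3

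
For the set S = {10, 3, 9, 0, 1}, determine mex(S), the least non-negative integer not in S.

The values 0, 1 are all present; 2 is the first non-negative integer missing from the set.

2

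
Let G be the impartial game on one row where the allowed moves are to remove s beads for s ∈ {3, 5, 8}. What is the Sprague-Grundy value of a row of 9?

3

Compute g(0), g(1), … for moves {3, 5, 8}:
g(0) = mex{} = 0
g(1) = mex{} = 0
g(2) = mex{} = 0
g(3) = mex{0} = 1
g(4) = mex{0} = 1
g(5) = mex{0} = 1
g(6) = mex{0,1} = 2
g(7) = mex{0,1} = 2
g(8) = mex{0,1} = 2
g(9) = mex{0,1,2} = 3
So g(9) = 3.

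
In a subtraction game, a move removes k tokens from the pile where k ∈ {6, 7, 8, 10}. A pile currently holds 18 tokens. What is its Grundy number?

0

Grundy values for subtraction set {6, 7, 8, 10}:
k:     0  1  2  3  4  5  6  7  8  9 10 11 12 13 14 15 16 17 18
g(k):  0  0  0  0  0  0  1  1  1  1  1  1  2  2  2  2  0  0  0
So g(18) = 0.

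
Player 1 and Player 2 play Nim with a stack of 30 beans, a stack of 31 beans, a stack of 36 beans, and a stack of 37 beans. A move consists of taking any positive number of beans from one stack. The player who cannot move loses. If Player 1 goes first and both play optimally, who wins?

Compute the nim-sum pairwise:
30 ⊕ 31 = 1
1 ⊕ 36 = 37
37 ⊕ 37 = 0
The nim-sum is 0, so this is a P-position: the player to move is in a losing position under optimal play; Player 1 is about to move from it and so loses — Player 2 wins.

Player 2 wins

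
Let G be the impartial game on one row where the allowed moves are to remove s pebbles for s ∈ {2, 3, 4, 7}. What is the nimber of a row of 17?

Compute g(0), g(1), … for moves {2, 3, 4, 7}:
k:     0  1  2  3  4  5  6  7  8  9 10 11 12 13 14 15 16 17
g(k):  0  0  1  1  2  2  0  3  1  4  2  0  0  1  1  2  2  0
So g(17) = 0.

0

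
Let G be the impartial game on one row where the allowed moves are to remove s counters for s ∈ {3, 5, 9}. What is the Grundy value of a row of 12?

0

Build the Grundy sequence with g(k) = mex{g(k−s) : s ∈ {3, 5, 9}, s ≤ k}:
k:     0  1  2  3  4  5  6  7  8  9 10 11 12
g(k):  0  0  0  1  1  1  2  2  0  3  3  1  0
So g(12) = 0.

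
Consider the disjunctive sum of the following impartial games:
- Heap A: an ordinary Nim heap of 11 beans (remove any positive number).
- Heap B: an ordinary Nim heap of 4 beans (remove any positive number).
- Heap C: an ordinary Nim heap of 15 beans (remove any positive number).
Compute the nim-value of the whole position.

0

Heap A is a plain Nim heap of size 11, so its Grundy value is 11.
Heap B is a plain Nim heap of size 4, so its Grundy value is 4.
Heap C is a plain Nim heap of size 15, so its Grundy value is 15.
By the Sprague-Grundy theorem, the Grundy value of a sum of independent games is the XOR of the component values.
Combined value = 11 XOR 4 XOR 15 = 0.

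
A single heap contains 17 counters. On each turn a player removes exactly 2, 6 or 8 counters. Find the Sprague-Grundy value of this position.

1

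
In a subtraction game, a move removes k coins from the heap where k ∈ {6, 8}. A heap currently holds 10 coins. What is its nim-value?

1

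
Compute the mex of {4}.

0 is not in the set, so the mex is 0.

0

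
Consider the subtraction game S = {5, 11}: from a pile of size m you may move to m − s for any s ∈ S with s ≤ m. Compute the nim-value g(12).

2

Compute g(0), g(1), … for moves {5, 11}:
k:     0  1  2  3  4  5  6  7  8  9 10 11 12
g(k):  0  0  0  0  0  1  1  1  1  1  0  2  2
So g(12) = 2.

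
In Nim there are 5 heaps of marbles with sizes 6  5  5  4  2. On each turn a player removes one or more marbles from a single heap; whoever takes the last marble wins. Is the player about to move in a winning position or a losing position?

Losing position

Nim-sum: 6 ^ 5 ^ 5 ^ 4 ^ 2 = 0.
The nim-sum is 0, so this is a P-position: the player to move is in a losing position under optimal play.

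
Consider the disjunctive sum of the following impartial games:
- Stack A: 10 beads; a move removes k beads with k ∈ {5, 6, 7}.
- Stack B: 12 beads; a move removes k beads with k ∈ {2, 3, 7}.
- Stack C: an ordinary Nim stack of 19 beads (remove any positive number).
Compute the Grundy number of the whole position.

16

Grundy values for stack A (subtraction set {5, 6, 7}):
g(0) = mex{} = 0
g(1) = mex{} = 0
g(2) = mex{} = 0
g(3) = mex{} = 0
g(4) = mex{} = 0
g(5) = mex{0} = 1
g(6) = mex{0} = 1
g(7) = mex{0} = 1
g(8) = mex{0} = 1
g(9) = mex{0} = 1
g(10) = mex{0,1} = 2
So g(10) = 2.
Grundy values for stack B (subtraction set {2, 3, 7}):
g(0) = mex{} = 0
g(1) = mex{} = 0
g(2) = mex{0} = 1
g(3) = mex{0} = 1
g(4) = mex{0,1} = 2
g(5) = mex{1} = 0
g(6) = mex{1,2} = 0
g(7) = mex{0,2} = 1
g(8) = mex{0} = 1
g(9) = mex{0,1} = 2
g(10) = mex{1} = 0
g(11) = mex{1,2} = 0
g(12) = mex{0,2} = 1
So g(12) = 1.
Stack C is a plain Nim stack of size 19, so its Grundy value is 19.
By the Sprague-Grundy theorem, the Grundy value of a sum of independent games is the XOR of the component values.
Combined value = 2 XOR 1 XOR 19 = 16.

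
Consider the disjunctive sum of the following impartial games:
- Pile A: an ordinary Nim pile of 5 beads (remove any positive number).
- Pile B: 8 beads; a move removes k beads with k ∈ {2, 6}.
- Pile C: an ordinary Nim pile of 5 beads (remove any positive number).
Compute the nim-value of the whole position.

0

Pile A is a plain Nim pile of size 5, so its Grundy value is 5.
Build the Grundy sequence for pile B with g(k) = mex{g(k−s) : s ∈ {2, 6}, s ≤ k}:
k:     0  1  2  3  4  5  6  7  8
g(k):  0  0  1  1  0  0  1  1  0
So g(8) = 0.
Pile C is a plain Nim pile of size 5, so its Grundy value is 5.
By the Sprague-Grundy theorem, the Grundy value of a sum of independent games is the XOR of the component values.
Combined value = 5 ⊕ 0 ⊕ 5 = 0.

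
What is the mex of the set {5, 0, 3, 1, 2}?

The values 0, 1, 2, 3 are all present; 4 is the first non-negative integer missing from the set.

4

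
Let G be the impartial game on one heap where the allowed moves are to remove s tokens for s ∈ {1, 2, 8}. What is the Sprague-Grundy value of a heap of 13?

1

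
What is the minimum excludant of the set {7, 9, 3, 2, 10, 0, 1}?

4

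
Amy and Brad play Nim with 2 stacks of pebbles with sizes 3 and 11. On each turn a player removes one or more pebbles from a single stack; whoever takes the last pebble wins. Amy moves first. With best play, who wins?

Amy wins

Write each in binary and XOR column by column:
  0011  (3)
  1011  (11)
  ----
  1000  (8)
The nim-sum is 8 ≠ 0, so this is an N-position: the player to move can win; Amy has a winning move.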